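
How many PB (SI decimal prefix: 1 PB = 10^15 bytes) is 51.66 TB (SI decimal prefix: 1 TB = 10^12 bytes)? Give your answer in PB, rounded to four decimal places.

51.66 TB = 51.66 × 10^12 bytes = 51,660,000,000,000 bytes
1 PB = 10^15 bytes = 1,000,000,000,000,000 bytes
51,660,000,000,000 / 1,000,000,000,000,000 = 0.0517 PB

0.0517 PB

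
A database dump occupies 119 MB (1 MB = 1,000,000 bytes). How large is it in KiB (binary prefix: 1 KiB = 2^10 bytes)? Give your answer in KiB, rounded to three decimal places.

119 MB = 119 × 10^6 bytes = 119,000,000 bytes
1 KiB = 1,024 bytes
119,000,000 / 1,024 = 116,210.938 KiB

116,210.938 KiB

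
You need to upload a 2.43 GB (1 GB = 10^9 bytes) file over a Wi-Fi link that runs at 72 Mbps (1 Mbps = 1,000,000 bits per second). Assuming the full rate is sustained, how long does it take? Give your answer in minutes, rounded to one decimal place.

4.5 minutes

2.43 GB = 2,430,000,000 bytes = 19,440,000,000 bits
72 Mbps = 72,000,000 bits/s
time = 19,440,000,000 / 72,000,000 = 270.00 s
270.00 s / 60 = 4.5 minutes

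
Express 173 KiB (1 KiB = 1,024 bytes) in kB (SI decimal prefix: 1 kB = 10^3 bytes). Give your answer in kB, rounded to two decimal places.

177.15 kB

173 KiB = 173 × 2^10 bytes = 177,152 bytes
1 kB = 10^3 bytes = 1,000 bytes
177,152 / 1,000 = 177.15 kB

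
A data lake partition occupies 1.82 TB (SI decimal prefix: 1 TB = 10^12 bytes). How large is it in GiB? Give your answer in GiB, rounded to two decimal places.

1.82 TB = 1.82 × 10^12 bytes = 1,820,000,000,000 bytes
1 GiB = 1,073,741,824 bytes
1,820,000,000,000 / 1,073,741,824 = 1,695.01 GiB

1,695.01 GiB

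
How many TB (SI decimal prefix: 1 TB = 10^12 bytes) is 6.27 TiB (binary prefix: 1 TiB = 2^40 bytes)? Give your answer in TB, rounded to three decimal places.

6.894 TB

6.27 TiB = 6.27 × 2^40 bytes = 6,893,937,906,155.52 bytes
1 TB = 1,000,000,000,000 bytes
6,893,937,906,155.52 / 1,000,000,000,000 = 6.894 TB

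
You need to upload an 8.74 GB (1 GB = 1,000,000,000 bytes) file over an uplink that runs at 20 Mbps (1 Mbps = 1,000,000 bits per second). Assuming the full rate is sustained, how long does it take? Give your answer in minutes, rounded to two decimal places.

8.74 GB = 8,740,000,000 bytes = 69,920,000,000 bits
20 Mbps = 20,000,000 bits/s
time = 69,920,000,000 / 20,000,000 = 3,496.000 s
3,496.000 s / 60 = 58.27 minutes

58.27 minutes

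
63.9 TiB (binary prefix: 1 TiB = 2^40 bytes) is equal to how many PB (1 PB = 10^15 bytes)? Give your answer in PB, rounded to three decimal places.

63.9 TiB × 1,099,511,627,776 bytes/TiB = 70,258,793,014,886.4 bytes
1 PB = 1,000,000,000,000,000 bytes
70,258,793,014,886.4 / 1,000,000,000,000,000 = 0.070 PB

0.070 PB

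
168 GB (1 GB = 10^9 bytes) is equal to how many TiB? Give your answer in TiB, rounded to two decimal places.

0.15 TiB

168 GB = 168 × 10^9 bytes = 168,000,000,000 bytes
1 TiB = 2^40 bytes = 1,099,511,627,776 bytes
168,000,000,000 / 1,099,511,627,776 = 0.15 TiB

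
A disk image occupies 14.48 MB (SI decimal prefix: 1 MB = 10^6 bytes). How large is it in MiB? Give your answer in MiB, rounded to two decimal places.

13.81 MiB

14.48 MB × 1,000,000 bytes/MB = 14,480,000 bytes
1 MiB = 1,048,576 bytes
14,480,000 / 1,048,576 = 13.81 MiB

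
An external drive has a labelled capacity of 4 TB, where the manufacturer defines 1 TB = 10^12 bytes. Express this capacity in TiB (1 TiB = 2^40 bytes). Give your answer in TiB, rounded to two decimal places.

3.64 TiB

4 TB = 4 × 10^12 bytes = 4,000,000,000,000 bytes
1 TiB = 1,099,511,627,776 bytes
4,000,000,000,000 / 1,099,511,627,776 = 3.64 TiB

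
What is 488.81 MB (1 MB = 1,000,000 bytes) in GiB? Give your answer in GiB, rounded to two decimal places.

0.46 GiB

488.81 MB × 1,000,000 bytes/MB = 488,810,000 bytes
1 GiB = 1,073,741,824 bytes
488,810,000 / 1,073,741,824 = 0.46 GiB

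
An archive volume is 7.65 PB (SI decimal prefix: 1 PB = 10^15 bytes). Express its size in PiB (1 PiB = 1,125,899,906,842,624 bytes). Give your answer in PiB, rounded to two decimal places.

7.65 PB = 7.65 × 10^15 bytes = 7,650,000,000,000,000 bytes
1 PiB = 2^50 bytes = 1,125,899,906,842,624 bytes
7,650,000,000,000,000 / 1,125,899,906,842,624 = 6.79 PiB

6.79 PiB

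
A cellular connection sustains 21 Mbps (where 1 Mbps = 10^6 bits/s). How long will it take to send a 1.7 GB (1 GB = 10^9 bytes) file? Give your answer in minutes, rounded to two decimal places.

1.7 GB = 1,700,000,000 bytes = 13,600,000,000 bits
21 Mbps = 21,000,000 bits/s
time = 13,600,000,000 / 21,000,000 = 647.619 s
647.619 s / 60 = 10.79 minutes

10.79 minutes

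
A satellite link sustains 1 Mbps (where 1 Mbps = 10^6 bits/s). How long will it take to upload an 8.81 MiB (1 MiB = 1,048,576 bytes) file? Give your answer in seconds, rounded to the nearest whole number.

74 seconds

8.81 MiB = 9,237,954.56 bytes = 73,903,636.48 bits
1 Mbps = 1,000,000 bits/s
time = 73,903,636.48 / 1,000,000 = 74 s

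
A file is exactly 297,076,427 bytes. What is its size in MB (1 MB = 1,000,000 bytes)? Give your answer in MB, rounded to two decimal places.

297.08 MB

297,076,427 bytes given.
1 MB = 1,000,000 bytes
297,076,427 / 1,000,000 = 297.08 MB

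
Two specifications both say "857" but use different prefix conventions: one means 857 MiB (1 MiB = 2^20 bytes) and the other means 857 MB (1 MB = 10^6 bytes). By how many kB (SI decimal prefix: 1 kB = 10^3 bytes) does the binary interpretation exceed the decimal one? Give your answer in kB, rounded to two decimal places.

41,629.63 kB

857 MiB = 857 × 1,048,576 = 898,629,632 bytes
857 MB = 857 × 1,000,000 = 857,000,000 bytes
difference = 41,629,632 bytes
41,629,632 / 1,000 = 41,629.63 kB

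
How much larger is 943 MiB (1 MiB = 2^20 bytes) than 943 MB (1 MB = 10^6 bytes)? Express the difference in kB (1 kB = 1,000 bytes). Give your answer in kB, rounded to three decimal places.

943 MiB = 943 × 1,048,576 = 988,807,168 bytes
943 MB = 943 × 1,000,000 = 943,000,000 bytes
difference = 45,807,168 bytes
45,807,168 / 1,000 = 45,807.168 kB

45,807.168 kB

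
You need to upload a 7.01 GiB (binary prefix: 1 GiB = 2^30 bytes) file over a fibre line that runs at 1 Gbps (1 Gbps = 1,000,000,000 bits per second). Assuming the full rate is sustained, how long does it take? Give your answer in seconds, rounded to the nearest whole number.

7.01 GiB = 7,526,930,186.24 bytes = 60,215,441,489.92 bits
1 Gbps = 1,000,000,000 bits/s
time = 60,215,441,489.92 / 1,000,000,000 = 60 s

60 seconds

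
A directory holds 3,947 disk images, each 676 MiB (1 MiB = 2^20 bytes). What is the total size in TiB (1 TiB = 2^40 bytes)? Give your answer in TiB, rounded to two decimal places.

Total = 3,947 × 676 MiB = 2,668,172 MiB
= 2,668,172 × 1,048,576 bytes = 2,797,781,123,072 bytes
1 TiB = 1,099,511,627,776 bytes
2,797,781,123,072 / 1,099,511,627,776 = 2.54 TiB

2.54 TiB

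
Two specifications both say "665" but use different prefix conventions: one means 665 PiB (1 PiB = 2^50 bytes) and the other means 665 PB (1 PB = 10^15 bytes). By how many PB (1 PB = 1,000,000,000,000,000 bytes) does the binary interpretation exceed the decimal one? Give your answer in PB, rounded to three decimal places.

665 PiB = 665 × 1,125,899,906,842,624 = 748,723,438,050,344,960 bytes
665 PB = 665 × 1,000,000,000,000,000 = 665,000,000,000,000,000 bytes
difference = 83,723,438,050,344,960 bytes
83,723,438,050,344,960 / 1,000,000,000,000,000 = 83.723 PB

83.723 PB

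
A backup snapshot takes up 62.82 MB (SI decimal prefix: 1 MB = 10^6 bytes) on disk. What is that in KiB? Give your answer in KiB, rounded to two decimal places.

62.82 MB = 62.82 × 10^6 bytes = 62,820,000 bytes
1 KiB = 2^10 bytes = 1,024 bytes
62,820,000 / 1,024 = 61,347.66 KiB

61,347.66 KiB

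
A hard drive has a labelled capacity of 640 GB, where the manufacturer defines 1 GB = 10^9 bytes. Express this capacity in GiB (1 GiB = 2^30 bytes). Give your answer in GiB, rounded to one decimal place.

596.0 GiB

640 GB = 640 × 10^9 bytes = 640,000,000,000 bytes
1 GiB = 1,073,741,824 bytes
640,000,000,000 / 1,073,741,824 = 596.0 GiB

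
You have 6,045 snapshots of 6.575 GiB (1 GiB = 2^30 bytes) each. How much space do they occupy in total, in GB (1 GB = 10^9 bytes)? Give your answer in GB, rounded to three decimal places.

42,676.808 GB

Total = 6,045 × 6.575 GiB = 39745.875 GiB
= 39745.875 × 1,073,741,824 bytes = 42,676,808,318,976 bytes
1 GB = 1,000,000,000 bytes
42,676,808,318,976 / 1,000,000,000 = 42,676.808 GB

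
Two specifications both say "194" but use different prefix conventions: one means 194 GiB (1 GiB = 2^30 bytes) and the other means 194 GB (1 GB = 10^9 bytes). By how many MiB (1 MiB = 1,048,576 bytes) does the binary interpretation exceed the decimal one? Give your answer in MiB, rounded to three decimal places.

194 GiB = 194 × 1,073,741,824 = 208,305,913,856 bytes
194 GB = 194 × 1,000,000,000 = 194,000,000,000 bytes
difference = 14,305,913,856 bytes
14,305,913,856 / 1,048,576 = 13,643.183 MiB

13,643.183 MiB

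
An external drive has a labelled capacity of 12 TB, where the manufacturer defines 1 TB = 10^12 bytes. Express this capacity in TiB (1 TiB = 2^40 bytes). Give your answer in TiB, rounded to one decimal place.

10.9 TiB

12 TB = 12 × 10^12 bytes = 12,000,000,000,000 bytes
1 TiB = 2^40 bytes = 1,099,511,627,776 bytes
12,000,000,000,000 / 1,099,511,627,776 = 10.9 TiB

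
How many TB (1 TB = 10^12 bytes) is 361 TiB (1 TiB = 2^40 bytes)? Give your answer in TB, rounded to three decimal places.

361 TiB = 361 × 2^40 bytes = 396,923,697,627,136 bytes
1 TB = 1,000,000,000,000 bytes
396,923,697,627,136 / 1,000,000,000,000 = 396.924 TB

396.924 TB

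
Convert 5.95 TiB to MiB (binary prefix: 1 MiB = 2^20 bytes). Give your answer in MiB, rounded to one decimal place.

5.95 TiB = 5.95 × 2^40 bytes = 6,542,094,185,267.2 bytes
1 MiB = 1,048,576 bytes
6,542,094,185,267.2 / 1,048,576 = 6,239,027.2 MiB

6,239,027.2 MiB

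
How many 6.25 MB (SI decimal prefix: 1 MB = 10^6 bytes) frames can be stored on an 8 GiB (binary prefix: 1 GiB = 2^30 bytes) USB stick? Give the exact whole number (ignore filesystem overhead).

Capacity: 8 GiB = 8,589,934,592 bytes
Per item: 6.25 MB = 6,250,000 bytes
⌊8,589,934,592 / 6,250,000⌋ = 1,374

1,374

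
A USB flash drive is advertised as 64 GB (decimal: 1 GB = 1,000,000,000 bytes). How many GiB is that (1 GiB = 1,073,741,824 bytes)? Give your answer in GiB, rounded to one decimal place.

59.6 GiB

64 GB = 64 × 10^9 bytes = 64,000,000,000 bytes
1 GiB = 2^30 bytes = 1,073,741,824 bytes
64,000,000,000 / 1,073,741,824 = 59.6 GiB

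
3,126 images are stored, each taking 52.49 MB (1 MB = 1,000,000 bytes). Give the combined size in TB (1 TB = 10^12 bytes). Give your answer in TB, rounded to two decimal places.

0.16 TB

Total = 3,126 × 52.49 MB = 164083.74 MB
= 164083.74 × 1,000,000 bytes = 164,083,740,000 bytes
1 TB = 1,000,000,000,000 bytes
164,083,740,000 / 1,000,000,000,000 = 0.16 TB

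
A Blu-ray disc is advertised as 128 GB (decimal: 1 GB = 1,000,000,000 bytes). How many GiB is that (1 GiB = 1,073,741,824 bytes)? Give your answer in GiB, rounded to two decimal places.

128 GB × 1,000,000,000 bytes/GB = 128,000,000,000 bytes
1 GiB = 2^30 bytes = 1,073,741,824 bytes
128,000,000,000 / 1,073,741,824 = 119.21 GiB

119.21 GiB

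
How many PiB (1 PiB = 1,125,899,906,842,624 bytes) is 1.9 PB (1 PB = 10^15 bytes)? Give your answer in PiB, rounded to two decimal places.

1.69 PiB

1.9 PB = 1.9 × 10^15 bytes = 1,900,000,000,000,000 bytes
1 PiB = 1,125,899,906,842,624 bytes
1,900,000,000,000,000 / 1,125,899,906,842,624 = 1.69 PiB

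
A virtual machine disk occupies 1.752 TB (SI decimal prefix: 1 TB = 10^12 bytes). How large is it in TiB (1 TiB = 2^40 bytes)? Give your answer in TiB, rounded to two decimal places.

1.752 TB = 1.752 × 10^12 bytes = 1,752,000,000,000 bytes
1 TiB = 2^40 bytes = 1,099,511,627,776 bytes
1,752,000,000,000 / 1,099,511,627,776 = 1.59 TiB

1.59 TiB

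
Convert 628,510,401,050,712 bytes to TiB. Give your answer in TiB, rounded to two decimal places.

571.63 TiB

628,510,401,050,712 bytes given.
1 TiB = 1,099,511,627,776 bytes
628,510,401,050,712 / 1,099,511,627,776 = 571.63 TiB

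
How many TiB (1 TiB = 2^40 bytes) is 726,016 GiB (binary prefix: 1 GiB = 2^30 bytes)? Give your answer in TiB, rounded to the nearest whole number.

726,016 GiB = 726,016 × 2^30 bytes = 779,553,744,093,184 bytes
1 TiB = 1,099,511,627,776 bytes
779,553,744,093,184 / 1,099,511,627,776 = 709 TiB

709 TiB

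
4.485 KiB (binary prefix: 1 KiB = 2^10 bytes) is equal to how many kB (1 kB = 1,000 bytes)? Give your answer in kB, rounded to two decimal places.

4.485 KiB = 4.485 × 2^10 bytes = 4,592.64 bytes
1 kB = 10^3 bytes = 1,000 bytes
4,592.64 / 1,000 = 4.59 kB

4.59 kB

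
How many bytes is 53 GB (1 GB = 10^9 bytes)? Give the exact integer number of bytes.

53,000,000,000 bytes

53 × 1,000,000,000 = 53,000,000,000 bytes  (1 GB = 10^9 bytes)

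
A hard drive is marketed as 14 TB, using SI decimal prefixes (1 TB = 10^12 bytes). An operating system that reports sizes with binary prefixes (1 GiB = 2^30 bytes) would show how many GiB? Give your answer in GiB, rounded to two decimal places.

13,038.52 GiB

14 TB = 14 × 10^12 bytes = 14,000,000,000,000 bytes
1 GiB = 1,073,741,824 bytes
14,000,000,000,000 / 1,073,741,824 = 13,038.52 GiB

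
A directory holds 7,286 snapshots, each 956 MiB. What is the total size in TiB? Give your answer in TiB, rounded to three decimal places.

Total = 7,286 × 956 MiB = 6,965,416 MiB
= 6,965,416 × 1,048,576 bytes = 7,303,768,047,616 bytes
1 TiB = 1,099,511,627,776 bytes
7,303,768,047,616 / 1,099,511,627,776 = 6.643 TiB

6.643 TiB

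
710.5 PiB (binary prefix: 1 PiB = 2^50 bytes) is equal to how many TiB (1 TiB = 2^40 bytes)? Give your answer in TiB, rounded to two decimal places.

727,552.00 TiB

710.5 PiB = 710.5 × 2^50 bytes = 799,951,883,811,684,352 bytes
1 TiB = 1,099,511,627,776 bytes
799,951,883,811,684,352 / 1,099,511,627,776 = 727,552.00 TiB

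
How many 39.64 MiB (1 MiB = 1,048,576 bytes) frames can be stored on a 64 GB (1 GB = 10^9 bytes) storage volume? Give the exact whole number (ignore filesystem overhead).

Capacity: 64 GB = 64,000,000,000 bytes
Per item: 39.64 MiB = 41,565,552.64 bytes
⌊64,000,000,000 / 41,565,552.64⌋ = 1,539

1,539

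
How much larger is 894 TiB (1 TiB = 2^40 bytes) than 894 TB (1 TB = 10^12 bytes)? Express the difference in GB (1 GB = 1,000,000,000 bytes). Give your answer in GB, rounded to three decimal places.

88,963.395 GB

894 TiB = 894 × 1,099,511,627,776 = 982,963,395,231,744 bytes
894 TB = 894 × 1,000,000,000,000 = 894,000,000,000,000 bytes
difference = 88,963,395,231,744 bytes
88,963,395,231,744 / 1,000,000,000 = 88,963.395 GB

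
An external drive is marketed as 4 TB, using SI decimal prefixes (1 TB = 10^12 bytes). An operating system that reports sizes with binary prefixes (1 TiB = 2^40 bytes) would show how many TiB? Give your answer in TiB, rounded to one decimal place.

3.6 TiB

4 TB = 4 × 10^12 bytes = 4,000,000,000,000 bytes
1 TiB = 2^40 bytes = 1,099,511,627,776 bytes
4,000,000,000,000 / 1,099,511,627,776 = 3.6 TiB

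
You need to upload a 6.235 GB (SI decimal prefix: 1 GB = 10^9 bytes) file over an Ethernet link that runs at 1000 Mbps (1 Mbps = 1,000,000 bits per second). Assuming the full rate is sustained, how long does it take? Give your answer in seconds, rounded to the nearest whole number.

6.235 GB = 6,235,000,000 bytes = 49,880,000,000 bits
1000 Mbps = 1,000,000,000 bits/s
time = 49,880,000,000 / 1,000,000,000 = 50 s

50 seconds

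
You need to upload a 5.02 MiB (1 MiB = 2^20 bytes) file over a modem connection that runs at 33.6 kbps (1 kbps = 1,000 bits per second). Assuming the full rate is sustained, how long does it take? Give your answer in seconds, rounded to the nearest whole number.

5.02 MiB = 5,263,851.52 bytes = 42,110,812.16 bits
33.6 kbps = 33,600 bits/s
time = 42,110,812.16 / 33,600 = 1,253 s

1,253 seconds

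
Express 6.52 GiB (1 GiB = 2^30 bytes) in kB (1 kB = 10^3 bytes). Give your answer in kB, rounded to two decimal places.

7,000,796.69 kB

6.52 GiB = 6.52 × 2^30 bytes = 7,000,796,692.48 bytes
1 kB = 10^3 bytes = 1,000 bytes
7,000,796,692.48 / 1,000 = 7,000,796.69 kB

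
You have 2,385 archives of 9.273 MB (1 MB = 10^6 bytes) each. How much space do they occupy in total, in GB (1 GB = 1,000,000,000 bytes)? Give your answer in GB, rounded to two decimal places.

Total = 2,385 × 9.273 MB = 22116.105 MB
= 22116.105 × 1,000,000 bytes = 22,116,105,000 bytes
1 GB = 1,000,000,000 bytes
22,116,105,000 / 1,000,000,000 = 22.12 GB

22.12 GB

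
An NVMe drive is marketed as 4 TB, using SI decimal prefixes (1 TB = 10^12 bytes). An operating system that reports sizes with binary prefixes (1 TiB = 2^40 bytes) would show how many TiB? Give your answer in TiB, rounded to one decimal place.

3.6 TiB

4 TB = 4 × 10^12 bytes = 4,000,000,000,000 bytes
1 TiB = 2^40 bytes = 1,099,511,627,776 bytes
4,000,000,000,000 / 1,099,511,627,776 = 3.6 TiB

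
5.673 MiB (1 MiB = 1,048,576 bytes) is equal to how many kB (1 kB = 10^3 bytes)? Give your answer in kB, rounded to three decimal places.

5,948.572 kB

5.673 MiB × 1,048,576 bytes/MiB = 5,948,571.648 bytes
1 kB = 1,000 bytes
5,948,571.648 / 1,000 = 5,948.572 kB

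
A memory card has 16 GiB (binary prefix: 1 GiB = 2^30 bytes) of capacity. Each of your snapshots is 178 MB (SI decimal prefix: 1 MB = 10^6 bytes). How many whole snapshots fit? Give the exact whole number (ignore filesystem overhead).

Capacity: 16 GiB = 17,179,869,184 bytes
Per item: 178 MB = 178,000,000 bytes
⌊17,179,869,184 / 178,000,000⌋ = 96

96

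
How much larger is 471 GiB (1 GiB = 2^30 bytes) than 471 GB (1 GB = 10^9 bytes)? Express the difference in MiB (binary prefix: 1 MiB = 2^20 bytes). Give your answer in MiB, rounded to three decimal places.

471 GiB = 471 × 1,073,741,824 = 505,732,399,104 bytes
471 GB = 471 × 1,000,000,000 = 471,000,000,000 bytes
difference = 34,732,399,104 bytes
34,732,399,104 / 1,048,576 = 33,123.397 MiB

33,123.397 MiB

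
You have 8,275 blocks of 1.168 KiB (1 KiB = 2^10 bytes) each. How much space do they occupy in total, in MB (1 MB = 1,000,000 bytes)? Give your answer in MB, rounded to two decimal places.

Total = 8,275 × 1.168 KiB = 9665.2 KiB
= 9665.2 × 1,024 bytes = 9,897,164.8 bytes
1 MB = 1,000,000 bytes
9,897,164.8 / 1,000,000 = 9.90 MB

9.90 MB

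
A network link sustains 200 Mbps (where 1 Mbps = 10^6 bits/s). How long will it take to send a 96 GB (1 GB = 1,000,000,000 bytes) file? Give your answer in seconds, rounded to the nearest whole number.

96 GB = 96,000,000,000 bytes = 768,000,000,000 bits
200 Mbps = 200,000,000 bits/s
time = 768,000,000,000 / 200,000,000 = 3,840 s

3,840 seconds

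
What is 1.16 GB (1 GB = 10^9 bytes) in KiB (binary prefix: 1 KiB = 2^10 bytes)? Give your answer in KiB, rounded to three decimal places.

1,132,812.500 KiB

1.16 GB × 1,000,000,000 bytes/GB = 1,160,000,000 bytes
1 KiB = 2^10 bytes = 1,024 bytes
1,160,000,000 / 1,024 = 1,132,812.500 KiB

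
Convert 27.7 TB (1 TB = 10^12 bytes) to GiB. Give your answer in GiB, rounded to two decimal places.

25,797.64 GiB

27.7 TB × 1,000,000,000,000 bytes/TB = 27,700,000,000,000 bytes
1 GiB = 1,073,741,824 bytes
27,700,000,000,000 / 1,073,741,824 = 25,797.64 GiB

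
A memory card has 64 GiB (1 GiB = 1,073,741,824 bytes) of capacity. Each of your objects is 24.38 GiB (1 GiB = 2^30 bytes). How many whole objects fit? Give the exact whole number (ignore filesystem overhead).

2

Capacity: 64 GiB = 68,719,476,736 bytes
Per item: 24.38 GiB = 26,177,825,669.12 bytes
⌊68,719,476,736 / 26,177,825,669.12⌋ = 2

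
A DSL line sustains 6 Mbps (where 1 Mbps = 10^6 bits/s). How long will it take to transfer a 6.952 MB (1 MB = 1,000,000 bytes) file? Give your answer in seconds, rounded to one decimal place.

9.3 seconds

6.952 MB = 6,952,000 bytes = 55,616,000 bits
6 Mbps = 6,000,000 bits/s
time = 55,616,000 / 6,000,000 = 9.3 s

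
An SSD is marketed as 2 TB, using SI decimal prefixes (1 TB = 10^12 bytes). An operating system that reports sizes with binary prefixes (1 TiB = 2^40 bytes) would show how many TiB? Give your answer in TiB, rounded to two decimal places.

2 TB = 2 × 10^12 bytes = 2,000,000,000,000 bytes
1 TiB = 1,099,511,627,776 bytes
2,000,000,000,000 / 1,099,511,627,776 = 1.82 TiB

1.82 TiB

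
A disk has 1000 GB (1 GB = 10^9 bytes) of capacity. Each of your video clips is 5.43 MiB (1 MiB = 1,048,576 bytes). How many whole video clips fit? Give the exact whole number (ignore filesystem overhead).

175,630

Capacity: 1000 GB = 1,000,000,000,000 bytes
Per item: 5.43 MiB = 5,693,767.68 bytes
⌊1,000,000,000,000 / 5,693,767.68⌋ = 175,630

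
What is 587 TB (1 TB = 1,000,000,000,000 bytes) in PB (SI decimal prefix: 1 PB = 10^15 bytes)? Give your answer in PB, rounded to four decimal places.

0.5870 PB

587 TB = 587 × 10^12 bytes = 587,000,000,000,000 bytes
1 PB = 10^15 bytes = 1,000,000,000,000,000 bytes
587,000,000,000,000 / 1,000,000,000,000,000 = 0.5870 PB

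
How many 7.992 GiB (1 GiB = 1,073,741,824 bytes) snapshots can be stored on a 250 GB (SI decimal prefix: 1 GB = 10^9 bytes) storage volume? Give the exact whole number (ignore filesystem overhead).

Capacity: 250 GB = 250,000,000,000 bytes
Per item: 7.992 GiB = 8,581,344,657.408 bytes
⌊250,000,000,000 / 8,581,344,657.408⌋ = 29

29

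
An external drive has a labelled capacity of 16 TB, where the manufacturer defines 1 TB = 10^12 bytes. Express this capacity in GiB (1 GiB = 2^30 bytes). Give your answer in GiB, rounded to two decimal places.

16 TB × 1,000,000,000,000 bytes/TB = 16,000,000,000,000 bytes
1 GiB = 2^30 bytes = 1,073,741,824 bytes
16,000,000,000,000 / 1,073,741,824 = 14,901.16 GiB

14,901.16 GiB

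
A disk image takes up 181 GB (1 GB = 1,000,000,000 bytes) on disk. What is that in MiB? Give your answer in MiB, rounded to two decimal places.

172,615.05 MiB

181 GB = 181 × 10^9 bytes = 181,000,000,000 bytes
1 MiB = 1,048,576 bytes
181,000,000,000 / 1,048,576 = 172,615.05 MiB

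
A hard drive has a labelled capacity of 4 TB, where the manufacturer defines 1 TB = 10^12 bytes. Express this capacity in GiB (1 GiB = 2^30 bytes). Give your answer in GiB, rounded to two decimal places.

4 TB × 1,000,000,000,000 bytes/TB = 4,000,000,000,000 bytes
1 GiB = 1,073,741,824 bytes
4,000,000,000,000 / 1,073,741,824 = 3,725.29 GiB

3,725.29 GiB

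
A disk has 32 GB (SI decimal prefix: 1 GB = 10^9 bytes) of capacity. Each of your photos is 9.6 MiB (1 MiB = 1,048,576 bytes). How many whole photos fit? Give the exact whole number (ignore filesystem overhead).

3,178

Capacity: 32 GB = 32,000,000,000 bytes
Per item: 9.6 MiB = 10,066,329.6 bytes
⌊32,000,000,000 / 10,066,329.6⌋ = 3,178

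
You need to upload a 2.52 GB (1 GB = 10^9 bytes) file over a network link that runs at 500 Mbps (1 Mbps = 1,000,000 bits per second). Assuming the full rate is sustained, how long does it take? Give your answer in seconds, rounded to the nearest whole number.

2.52 GB = 2,520,000,000 bytes = 20,160,000,000 bits
500 Mbps = 500,000,000 bits/s
time = 20,160,000,000 / 500,000,000 = 40 s

40 seconds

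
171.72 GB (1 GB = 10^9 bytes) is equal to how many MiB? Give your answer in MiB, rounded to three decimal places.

171.72 GB = 171.72 × 10^9 bytes = 171,720,000,000 bytes
1 MiB = 2^20 bytes = 1,048,576 bytes
171,720,000,000 / 1,048,576 = 163,764.954 MiB

163,764.954 MiB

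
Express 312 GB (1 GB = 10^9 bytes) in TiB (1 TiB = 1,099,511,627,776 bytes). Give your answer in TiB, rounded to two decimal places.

0.28 TiB

312 GB = 312 × 10^9 bytes = 312,000,000,000 bytes
1 TiB = 1,099,511,627,776 bytes
312,000,000,000 / 1,099,511,627,776 = 0.28 TiB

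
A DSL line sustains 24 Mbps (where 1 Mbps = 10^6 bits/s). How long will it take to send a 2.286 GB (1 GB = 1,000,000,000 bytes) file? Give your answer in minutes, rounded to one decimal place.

12.7 minutes

2.286 GB = 2,286,000,000 bytes = 18,288,000,000 bits
24 Mbps = 24,000,000 bits/s
time = 18,288,000,000 / 24,000,000 = 762.00 s
762.00 s / 60 = 12.7 minutes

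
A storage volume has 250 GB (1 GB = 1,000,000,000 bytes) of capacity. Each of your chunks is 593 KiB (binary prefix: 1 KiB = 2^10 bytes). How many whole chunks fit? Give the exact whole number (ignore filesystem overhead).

411,704

Capacity: 250 GB = 250,000,000,000 bytes
Per item: 593 KiB = 607,232 bytes
⌊250,000,000,000 / 607,232⌋ = 411,704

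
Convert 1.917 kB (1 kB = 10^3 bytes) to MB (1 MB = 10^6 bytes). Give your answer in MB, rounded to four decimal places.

1.917 kB = 1.917 × 10^3 bytes = 1,917 bytes
1 MB = 10^6 bytes = 1,000,000 bytes
1,917 / 1,000,000 = 0.0019 MB

0.0019 MB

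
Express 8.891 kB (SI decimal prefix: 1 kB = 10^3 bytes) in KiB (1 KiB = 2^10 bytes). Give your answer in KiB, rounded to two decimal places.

8.891 kB × 1,000 bytes/kB = 8,891 bytes
1 KiB = 1,024 bytes
8,891 / 1,024 = 8.68 KiB

8.68 KiB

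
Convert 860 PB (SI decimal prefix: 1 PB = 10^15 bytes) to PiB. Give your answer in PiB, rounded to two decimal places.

860 PB × 1,000,000,000,000,000 bytes/PB = 860,000,000,000,000,000 bytes
1 PiB = 1,125,899,906,842,624 bytes
860,000,000,000,000,000 / 1,125,899,906,842,624 = 763.83 PiB

763.83 PiB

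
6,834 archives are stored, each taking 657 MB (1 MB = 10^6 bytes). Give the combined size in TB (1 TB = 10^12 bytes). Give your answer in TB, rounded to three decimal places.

Total = 6,834 × 657 MB = 4,489,938 MB
= 4,489,938 × 1,000,000 bytes = 4,489,938,000,000 bytes
1 TB = 1,000,000,000,000 bytes
4,489,938,000,000 / 1,000,000,000,000 = 4.490 TB

4.490 TB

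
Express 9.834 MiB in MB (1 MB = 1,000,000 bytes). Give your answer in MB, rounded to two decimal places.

10.31 MB

9.834 MiB = 9.834 × 2^20 bytes = 10,311,696.384 bytes
1 MB = 1,000,000 bytes
10,311,696.384 / 1,000,000 = 10.31 MB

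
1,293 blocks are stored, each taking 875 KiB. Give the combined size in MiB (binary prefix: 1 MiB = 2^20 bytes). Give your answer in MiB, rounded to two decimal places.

1,104.86 MiB

Total = 1,293 × 875 KiB = 1,131,375 KiB
= 1,131,375 × 1,024 bytes = 1,158,528,000 bytes
1 MiB = 1,048,576 bytes
1,158,528,000 / 1,048,576 = 1,104.86 MiB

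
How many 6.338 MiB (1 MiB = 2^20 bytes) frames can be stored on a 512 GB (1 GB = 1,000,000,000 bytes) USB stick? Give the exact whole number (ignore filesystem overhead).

Capacity: 512 GB = 512,000,000,000 bytes
Per item: 6.338 MiB = 6,645,874.688 bytes
⌊512,000,000,000 / 6,645,874.688⌋ = 77,040

77,040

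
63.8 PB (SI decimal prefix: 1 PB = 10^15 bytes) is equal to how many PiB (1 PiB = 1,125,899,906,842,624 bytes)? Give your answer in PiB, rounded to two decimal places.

56.67 PiB

63.8 PB = 63.8 × 10^15 bytes = 63,800,000,000,000,000 bytes
1 PiB = 1,125,899,906,842,624 bytes
63,800,000,000,000,000 / 1,125,899,906,842,624 = 56.67 PiB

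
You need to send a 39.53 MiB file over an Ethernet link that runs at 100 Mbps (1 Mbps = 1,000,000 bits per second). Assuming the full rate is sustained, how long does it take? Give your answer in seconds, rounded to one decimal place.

3.3 seconds

39.53 MiB = 41,450,209.28 bytes = 331,601,674.24 bits
100 Mbps = 100,000,000 bits/s
time = 331,601,674.24 / 100,000,000 = 3.3 s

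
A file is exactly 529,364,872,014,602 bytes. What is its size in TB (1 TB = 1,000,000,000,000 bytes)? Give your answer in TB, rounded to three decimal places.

529,364,872,014,602 bytes given.
1 TB = 1,000,000,000,000 bytes
529,364,872,014,602 / 1,000,000,000,000 = 529.365 TB

529.365 TB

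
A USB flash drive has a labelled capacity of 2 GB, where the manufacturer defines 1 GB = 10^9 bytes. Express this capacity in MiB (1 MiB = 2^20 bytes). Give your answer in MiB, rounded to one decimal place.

2 GB = 2 × 10^9 bytes = 2,000,000,000 bytes
1 MiB = 1,048,576 bytes
2,000,000,000 / 1,048,576 = 1,907.3 MiB

1,907.3 MiB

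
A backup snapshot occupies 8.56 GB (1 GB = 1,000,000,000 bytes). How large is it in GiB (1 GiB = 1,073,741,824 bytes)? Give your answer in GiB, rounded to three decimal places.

8.56 GB = 8.56 × 10^9 bytes = 8,560,000,000 bytes
1 GiB = 2^30 bytes = 1,073,741,824 bytes
8,560,000,000 / 1,073,741,824 = 7.972 GiB

7.972 GiB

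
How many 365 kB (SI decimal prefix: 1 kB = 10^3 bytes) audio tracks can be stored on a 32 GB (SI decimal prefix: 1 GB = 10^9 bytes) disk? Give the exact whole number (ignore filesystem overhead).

Capacity: 32 GB = 32,000,000,000 bytes
Per item: 365 kB = 365,000 bytes
⌊32,000,000,000 / 365,000⌋ = 87,671

87,671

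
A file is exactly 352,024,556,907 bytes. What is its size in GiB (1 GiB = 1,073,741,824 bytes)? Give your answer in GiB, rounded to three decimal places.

352,024,556,907 bytes given.
1 GiB = 1,073,741,824 bytes
352,024,556,907 / 1,073,741,824 = 327.848 GiB

327.848 GiB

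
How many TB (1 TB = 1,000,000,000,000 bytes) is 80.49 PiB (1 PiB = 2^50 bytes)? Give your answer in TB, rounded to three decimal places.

90,623.684 TB

80.49 PiB = 80.49 × 2^50 bytes = 90,623,683,501,762,805.76 bytes
1 TB = 1,000,000,000,000 bytes
90,623,683,501,762,805.76 / 1,000,000,000,000 = 90,623.684 TB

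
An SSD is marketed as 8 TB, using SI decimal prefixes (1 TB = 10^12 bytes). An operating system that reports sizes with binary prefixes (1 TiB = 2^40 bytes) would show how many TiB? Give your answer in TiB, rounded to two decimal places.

8 TB = 8 × 10^12 bytes = 8,000,000,000,000 bytes
1 TiB = 1,099,511,627,776 bytes
8,000,000,000,000 / 1,099,511,627,776 = 7.28 TiB

7.28 TiB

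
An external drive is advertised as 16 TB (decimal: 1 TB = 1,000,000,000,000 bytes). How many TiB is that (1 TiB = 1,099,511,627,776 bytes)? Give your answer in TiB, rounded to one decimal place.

14.6 TiB

16 TB = 16 × 10^12 bytes = 16,000,000,000,000 bytes
1 TiB = 2^40 bytes = 1,099,511,627,776 bytes
16,000,000,000,000 / 1,099,511,627,776 = 14.6 TiB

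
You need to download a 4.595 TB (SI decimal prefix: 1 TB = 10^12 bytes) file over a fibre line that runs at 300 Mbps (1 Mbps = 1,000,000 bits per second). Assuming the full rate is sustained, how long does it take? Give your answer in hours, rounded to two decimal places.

4.595 TB = 4,595,000,000,000 bytes = 36,760,000,000,000 bits
300 Mbps = 300,000,000 bits/s
time = 36,760,000,000,000 / 300,000,000 = 122,533.3333 s
122,533.3333 s / 3600 = 34.04 hours

34.04 hours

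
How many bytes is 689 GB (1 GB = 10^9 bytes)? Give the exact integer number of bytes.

689,000,000,000 bytes

689 × 1,000,000,000 = 689,000,000,000 bytes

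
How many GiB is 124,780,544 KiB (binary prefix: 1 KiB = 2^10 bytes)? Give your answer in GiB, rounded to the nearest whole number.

119 GiB

124,780,544 KiB × 1,024 bytes/KiB = 127,775,277,056 bytes
1 GiB = 2^30 bytes = 1,073,741,824 bytes
127,775,277,056 / 1,073,741,824 = 119 GiB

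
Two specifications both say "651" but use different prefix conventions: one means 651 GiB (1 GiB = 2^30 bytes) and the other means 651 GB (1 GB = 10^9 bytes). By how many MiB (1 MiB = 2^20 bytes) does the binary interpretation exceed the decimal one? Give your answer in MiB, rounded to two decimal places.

651 GiB = 651 × 1,073,741,824 = 699,005,927,424 bytes
651 GB = 651 × 1,000,000,000 = 651,000,000,000 bytes
difference = 48,005,927,424 bytes
48,005,927,424 / 1,048,576 = 45,782.02 MiB

45,782.02 MiB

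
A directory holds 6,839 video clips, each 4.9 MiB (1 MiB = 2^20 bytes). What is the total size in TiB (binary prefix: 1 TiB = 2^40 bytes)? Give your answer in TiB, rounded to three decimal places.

Total = 6,839 × 4.9 MiB = 33511.1 MiB
= 33511.1 × 1,048,576 bytes = 35,138,935,193.6 bytes
1 TiB = 1,099,511,627,776 bytes
35,138,935,193.6 / 1,099,511,627,776 = 0.032 TiB

0.032 TiB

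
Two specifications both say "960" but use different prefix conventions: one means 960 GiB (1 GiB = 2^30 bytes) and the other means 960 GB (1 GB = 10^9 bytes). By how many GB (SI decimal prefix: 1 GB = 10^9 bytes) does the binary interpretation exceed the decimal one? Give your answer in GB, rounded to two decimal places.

960 GiB = 960 × 1,073,741,824 = 1,030,792,151,040 bytes
960 GB = 960 × 1,000,000,000 = 960,000,000,000 bytes
difference = 70,792,151,040 bytes
70,792,151,040 / 1,000,000,000 = 70.79 GB

70.79 GB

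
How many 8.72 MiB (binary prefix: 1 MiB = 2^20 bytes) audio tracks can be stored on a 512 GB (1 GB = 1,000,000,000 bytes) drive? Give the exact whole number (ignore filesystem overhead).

Capacity: 512 GB = 512,000,000,000 bytes
Per item: 8.72 MiB = 9,143,582.72 bytes
⌊512,000,000,000 / 9,143,582.72⌋ = 55,995

55,995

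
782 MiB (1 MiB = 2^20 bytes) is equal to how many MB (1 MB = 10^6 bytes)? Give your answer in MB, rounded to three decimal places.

782 MiB = 782 × 2^20 bytes = 819,986,432 bytes
1 MB = 10^6 bytes = 1,000,000 bytes
819,986,432 / 1,000,000 = 819.986 MB

819.986 MB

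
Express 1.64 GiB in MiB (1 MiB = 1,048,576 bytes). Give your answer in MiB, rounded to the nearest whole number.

1,679 MiB

1.64 GiB × 1,073,741,824 bytes/GiB = 1,760,936,591.36 bytes
1 MiB = 2^20 bytes = 1,048,576 bytes
1,760,936,591.36 / 1,048,576 = 1,679 MiB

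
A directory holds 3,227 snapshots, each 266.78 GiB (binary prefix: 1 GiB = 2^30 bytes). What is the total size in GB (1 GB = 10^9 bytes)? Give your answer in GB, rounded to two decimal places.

Total = 3,227 × 266.78 GiB = 860899.06 GiB
= 860899.06 × 1,073,741,824 bytes = 924,383,326,964,285.44 bytes
1 GB = 1,000,000,000 bytes
924,383,326,964,285.44 / 1,000,000,000 = 924,383.33 GB

924,383.33 GB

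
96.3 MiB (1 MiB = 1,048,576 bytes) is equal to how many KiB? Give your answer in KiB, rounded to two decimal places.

96.3 MiB = 96.3 × 2^20 bytes = 100,977,868.8 bytes
1 KiB = 2^10 bytes = 1,024 bytes
100,977,868.8 / 1,024 = 98,611.20 KiB

98,611.20 KiB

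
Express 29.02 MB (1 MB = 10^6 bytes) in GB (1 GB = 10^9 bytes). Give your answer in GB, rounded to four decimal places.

29.02 MB = 29.02 × 10^6 bytes = 29,020,000 bytes
1 GB = 1,000,000,000 bytes
29,020,000 / 1,000,000,000 = 0.0290 GB

0.0290 GB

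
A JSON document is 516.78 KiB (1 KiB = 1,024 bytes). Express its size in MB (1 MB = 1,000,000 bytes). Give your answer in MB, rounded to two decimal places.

0.53 MB

516.78 KiB × 1,024 bytes/KiB = 529,182.72 bytes
1 MB = 10^6 bytes = 1,000,000 bytes
529,182.72 / 1,000,000 = 0.53 MB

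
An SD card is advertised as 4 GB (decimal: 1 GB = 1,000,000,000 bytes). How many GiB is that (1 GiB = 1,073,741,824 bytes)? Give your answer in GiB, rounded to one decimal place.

4 GB × 1,000,000,000 bytes/GB = 4,000,000,000 bytes
1 GiB = 2^30 bytes = 1,073,741,824 bytes
4,000,000,000 / 1,073,741,824 = 3.7 GiB

3.7 GiB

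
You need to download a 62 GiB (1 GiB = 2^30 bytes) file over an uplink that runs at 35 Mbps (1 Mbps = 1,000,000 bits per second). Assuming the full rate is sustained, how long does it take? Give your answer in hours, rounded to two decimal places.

62 GiB = 66,571,993,088 bytes = 532,575,944,704 bits
35 Mbps = 35,000,000 bits/s
time = 532,575,944,704 / 35,000,000 = 15,216.4556 s
15,216.4556 s / 3600 = 4.23 hours

4.23 hours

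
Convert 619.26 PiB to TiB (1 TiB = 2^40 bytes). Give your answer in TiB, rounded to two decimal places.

619.26 PiB = 619.26 × 2^50 bytes = 697,224,776,311,363,338.24 bytes
1 TiB = 1,099,511,627,776 bytes
697,224,776,311,363,338.24 / 1,099,511,627,776 = 634,122.24 TiB

634,122.24 TiB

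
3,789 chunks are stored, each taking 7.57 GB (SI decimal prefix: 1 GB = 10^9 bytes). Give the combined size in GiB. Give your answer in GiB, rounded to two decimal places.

Total = 3,789 × 7.57 GB = 28682.73 GB
= 28682.73 × 1,000,000,000 bytes = 28,682,730,000,000 bytes
1 GiB = 1,073,741,824 bytes
28,682,730,000,000 / 1,073,741,824 = 26,712.87 GiB

26,712.87 GiB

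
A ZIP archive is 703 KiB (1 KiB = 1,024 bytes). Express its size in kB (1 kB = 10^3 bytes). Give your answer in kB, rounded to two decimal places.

719.87 kB

703 KiB = 703 × 2^10 bytes = 719,872 bytes
1 kB = 1,000 bytes
719,872 / 1,000 = 719.87 kB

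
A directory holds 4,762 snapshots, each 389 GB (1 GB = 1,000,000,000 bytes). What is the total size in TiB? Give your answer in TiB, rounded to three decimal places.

Total = 4,762 × 389 GB = 1,852,418 GB
= 1,852,418 × 1,000,000,000 bytes = 1,852,418,000,000,000 bytes
1 TiB = 1,099,511,627,776 bytes
1,852,418,000,000,000 / 1,099,511,627,776 = 1,684.764 TiB

1,684.764 TiB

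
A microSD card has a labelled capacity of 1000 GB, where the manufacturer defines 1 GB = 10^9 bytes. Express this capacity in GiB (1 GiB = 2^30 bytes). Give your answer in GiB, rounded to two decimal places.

1000 GB = 1000 × 10^9 bytes = 1,000,000,000,000 bytes
1 GiB = 2^30 bytes = 1,073,741,824 bytes
1,000,000,000,000 / 1,073,741,824 = 931.32 GiB

931.32 GiB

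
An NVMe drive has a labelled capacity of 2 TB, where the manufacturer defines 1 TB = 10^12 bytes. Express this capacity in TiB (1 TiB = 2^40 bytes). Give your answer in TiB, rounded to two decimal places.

2 TB = 2 × 10^12 bytes = 2,000,000,000,000 bytes
1 TiB = 1,099,511,627,776 bytes
2,000,000,000,000 / 1,099,511,627,776 = 1.82 TiB

1.82 TiB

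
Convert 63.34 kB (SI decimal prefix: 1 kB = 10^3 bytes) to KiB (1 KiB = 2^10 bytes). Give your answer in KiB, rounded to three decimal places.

63.34 kB × 1,000 bytes/kB = 63,340 bytes
1 KiB = 2^10 bytes = 1,024 bytes
63,340 / 1,024 = 61.855 KiB

61.855 KiB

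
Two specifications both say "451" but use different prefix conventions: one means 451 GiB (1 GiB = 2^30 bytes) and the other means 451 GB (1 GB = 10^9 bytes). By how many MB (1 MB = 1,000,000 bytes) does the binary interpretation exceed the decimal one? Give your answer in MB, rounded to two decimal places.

33,257.56 MB

451 GiB = 451 × 1,073,741,824 = 484,257,562,624 bytes
451 GB = 451 × 1,000,000,000 = 451,000,000,000 bytes
difference = 33,257,562,624 bytes
33,257,562,624 / 1,000,000 = 33,257.56 MB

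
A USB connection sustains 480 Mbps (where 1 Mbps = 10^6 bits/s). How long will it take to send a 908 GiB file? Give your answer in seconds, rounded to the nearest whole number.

908 GiB = 974,957,576,192 bytes = 7,799,660,609,536 bits
480 Mbps = 480,000,000 bits/s
time = 7,799,660,609,536 / 480,000,000 = 16,249 s

16,249 seconds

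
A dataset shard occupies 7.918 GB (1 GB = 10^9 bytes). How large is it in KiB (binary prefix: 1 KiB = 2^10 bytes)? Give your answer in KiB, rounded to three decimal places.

7.918 GB × 1,000,000,000 bytes/GB = 7,918,000,000 bytes
1 KiB = 1,024 bytes
7,918,000,000 / 1,024 = 7,732,421.875 KiB

7,732,421.875 KiB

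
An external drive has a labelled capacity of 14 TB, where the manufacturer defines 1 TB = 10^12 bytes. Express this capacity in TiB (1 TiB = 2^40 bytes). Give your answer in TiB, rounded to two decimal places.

14 TB × 1,000,000,000,000 bytes/TB = 14,000,000,000,000 bytes
1 TiB = 1,099,511,627,776 bytes
14,000,000,000,000 / 1,099,511,627,776 = 12.73 TiB

12.73 TiB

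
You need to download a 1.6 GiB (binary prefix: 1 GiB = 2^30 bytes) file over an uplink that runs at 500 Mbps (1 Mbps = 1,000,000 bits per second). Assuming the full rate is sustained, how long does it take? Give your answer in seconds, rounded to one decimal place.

1.6 GiB = 1,717,986,918.4 bytes = 13,743,895,347.2 bits
500 Mbps = 500,000,000 bits/s
time = 13,743,895,347.2 / 500,000,000 = 27.5 s

27.5 seconds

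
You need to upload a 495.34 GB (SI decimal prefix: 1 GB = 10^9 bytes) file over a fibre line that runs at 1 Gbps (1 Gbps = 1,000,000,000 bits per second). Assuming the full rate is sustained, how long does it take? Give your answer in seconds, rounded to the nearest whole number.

3,963 seconds

495.34 GB = 495,340,000,000 bytes = 3,962,720,000,000 bits
1 Gbps = 1,000,000,000 bits/s
time = 3,962,720,000,000 / 1,000,000,000 = 3,963 s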